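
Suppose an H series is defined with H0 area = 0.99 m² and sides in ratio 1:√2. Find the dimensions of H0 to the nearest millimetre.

Let the short side be w mm. Then w · w√2 = 0.99 m² = 990,000 mm².
w² = 990,000/√2, so w ≈ 836.7 mm; long side = w√2 ≈ 1183.2 mm.

837 × 1183 mm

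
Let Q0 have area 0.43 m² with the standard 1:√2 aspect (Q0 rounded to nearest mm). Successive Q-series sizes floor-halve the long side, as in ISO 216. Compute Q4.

137 × 195 mm

Let Q0's short side be w mm. w · w√2 = 0.43 m² = 430,000 mm², so w ≈ 551.4 mm and w√2 ≈ 779.8 mm → Q0 = 551 × 780 mm.
Q1: ⌊780/2⌋ × 551 = 390 × 551 mm
Q2: ⌊551/2⌋ × 390 = 275 × 390 mm
Q3: ⌊390/2⌋ × 275 = 195 × 275 mm
Q4: ⌊275/2⌋ × 195 = 137 × 195 mm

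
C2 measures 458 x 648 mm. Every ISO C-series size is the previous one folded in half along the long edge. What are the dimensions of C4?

229 × 324 mm

C3: ⌊648/2⌋ × 458 = 324 × 458 mm
C4: ⌊458/2⌋ × 324 = 229 × 324 mm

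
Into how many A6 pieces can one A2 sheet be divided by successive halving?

16

A2 = 420 × 594 mm; A6 = 105 × 148 mm.
Each halving step doubles the count; 4 steps from A2 to A6.
2^4 = 16.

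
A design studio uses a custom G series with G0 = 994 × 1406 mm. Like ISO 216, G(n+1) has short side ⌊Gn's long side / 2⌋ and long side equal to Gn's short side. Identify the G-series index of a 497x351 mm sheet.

G0: 994 × 1406 mm
G1: 703 × 994 mm
G2: 497 × 703 mm
G3: 351 × 497 mm
G4: 248 × 351 mm
→ matches G3.

G3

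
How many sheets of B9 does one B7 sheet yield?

4

B7 = 88 × 125 mm; B9 = 44 × 62 mm.
Each halving step doubles the count; 2 steps from B7 to B9.
2^2 = 4.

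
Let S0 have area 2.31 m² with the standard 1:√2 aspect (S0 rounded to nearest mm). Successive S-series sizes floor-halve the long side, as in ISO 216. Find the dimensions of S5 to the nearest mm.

225 × 319 mm

Let S0's short side be w mm. w · w√2 = 2.31 m² = 2,310,000 mm², so w ≈ 1278.1 mm and w√2 ≈ 1807.4 mm → S0 = 1278 × 1807 mm.
S1: ⌊1807/2⌋ × 1278 = 903 × 1278 mm
S2: ⌊1278/2⌋ × 903 = 639 × 903 mm
S3: ⌊903/2⌋ × 639 = 451 × 639 mm
S4: ⌊639/2⌋ × 451 = 319 × 451 mm
S5: ⌊451/2⌋ × 319 = 225 × 319 mm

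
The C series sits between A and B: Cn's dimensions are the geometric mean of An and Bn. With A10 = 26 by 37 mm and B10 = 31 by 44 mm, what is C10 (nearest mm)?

Short side: √(26 · 31) = √806 ≈ 28.4 → 28 mm
Long side: √(37 · 44) = √1628 ≈ 40.3 → 40 mm

28 × 40 mm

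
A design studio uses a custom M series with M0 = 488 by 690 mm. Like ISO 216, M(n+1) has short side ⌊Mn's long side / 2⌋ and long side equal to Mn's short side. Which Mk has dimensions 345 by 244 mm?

M0: 488 × 690 mm
M1: 345 × 488 mm
M2: 244 × 345 mm
M3: 172 × 244 mm
→ matches M2.

M2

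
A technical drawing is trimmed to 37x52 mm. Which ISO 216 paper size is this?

A9 (37 × 52 mm)

Aspect ratio 52/37 ≈ 1.405 — close to the ISO √2 ≈ 1.414.
In the A-series (A0 area = 1 m²): A9 = 37 × 52 mm.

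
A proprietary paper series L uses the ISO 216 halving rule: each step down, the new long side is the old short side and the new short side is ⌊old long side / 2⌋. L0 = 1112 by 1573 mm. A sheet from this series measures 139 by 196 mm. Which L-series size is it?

L6

L0: 1112 × 1573 mm
L1: 786 × 1112 mm
L2: 556 × 786 mm
L3: 393 × 556 mm
L4: 278 × 393 mm
L5: 196 × 278 mm
L6: 139 × 196 mm
L7: 98 × 139 mm
→ matches L6.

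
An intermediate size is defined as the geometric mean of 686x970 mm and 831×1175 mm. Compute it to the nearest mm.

755 × 1068 mm

Short side: √(686 · 831) = √570066 ≈ 755.0 → 755 mm
Long side: √(970 · 1175) = √1139750 ≈ 1067.6 → 1068 mm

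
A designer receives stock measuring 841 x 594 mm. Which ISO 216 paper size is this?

A1 (594 × 841 mm)

Aspect ratio 841/594 ≈ 1.416 — close to the ISO √2 ≈ 1.414.
In the A-series (A0 area = 1 m²): A1 = 594 × 841 mm.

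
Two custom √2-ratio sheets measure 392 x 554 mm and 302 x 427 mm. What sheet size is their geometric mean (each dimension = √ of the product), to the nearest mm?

Short side: √(392 · 302) = √118384 ≈ 344.1 → 344 mm
Long side: √(554 · 427) = √236558 ≈ 486.4 → 486 mm

344 × 486 mm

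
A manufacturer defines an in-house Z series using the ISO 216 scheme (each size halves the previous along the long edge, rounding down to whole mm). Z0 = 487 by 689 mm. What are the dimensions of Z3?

172 × 243 mm

Z1: ⌊689/2⌋ × 487 = 344 × 487 mm
Z2: ⌊487/2⌋ × 344 = 243 × 344 mm
Z3: ⌊344/2⌋ × 243 = 172 × 243 mm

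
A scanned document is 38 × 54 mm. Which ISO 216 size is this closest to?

A9 (37 × 52 mm)

Aspect ratio 54/38 ≈ 1.421 — close to the ISO √2 ≈ 1.414.
In the A-series (A0 area = 1 m²): A9 = 37 × 52 mm.
Off by 3 mm total — nearest standard size.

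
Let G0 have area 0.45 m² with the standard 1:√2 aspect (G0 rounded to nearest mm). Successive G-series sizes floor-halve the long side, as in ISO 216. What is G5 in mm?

Let G0's short side be w mm. w · w√2 = 0.45 m² = 450,000 mm², so w ≈ 564.1 mm and w√2 ≈ 797.7 mm → G0 = 564 × 798 mm.
G1: ⌊798/2⌋ × 564 = 399 × 564 mm
G2: ⌊564/2⌋ × 399 = 282 × 399 mm
G3: ⌊399/2⌋ × 282 = 199 × 282 mm
G4: ⌊282/2⌋ × 199 = 141 × 199 mm
G5: ⌊199/2⌋ × 141 = 99 × 141 mm

99 × 141 mm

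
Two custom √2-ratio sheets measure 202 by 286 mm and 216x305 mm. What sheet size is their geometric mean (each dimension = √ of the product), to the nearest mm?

209 × 295 mm

Short side: √(202 · 216) = √43632 ≈ 208.9 → 209 mm
Long side: √(286 · 305) = √87230 ≈ 295.3 → 295 mm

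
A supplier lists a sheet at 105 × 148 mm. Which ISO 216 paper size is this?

Aspect ratio 148/105 ≈ 1.410 — close to the ISO √2 ≈ 1.414.
In the A-series (A0 area = 1 m²): A6 = 105 × 148 mm.

A6 (105 × 148 mm)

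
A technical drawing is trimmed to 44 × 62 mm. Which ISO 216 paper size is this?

B9 (44 × 62 mm)

Aspect ratio 62/44 ≈ 1.409 — close to the ISO √2 ≈ 1.414.
In the B-series (B0 = 1000 × 1414 mm): B9 = 44 × 62 mm.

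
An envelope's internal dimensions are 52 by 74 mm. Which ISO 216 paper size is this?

A8 (52 × 74 mm)

Aspect ratio 74/52 ≈ 1.423 — close to the ISO √2 ≈ 1.414.
In the A-series (A0 area = 1 m²): A8 = 52 × 74 mm.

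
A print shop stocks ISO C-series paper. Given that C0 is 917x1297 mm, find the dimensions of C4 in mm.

C1: ⌊1297/2⌋ × 917 = 648 × 917 mm
C2: ⌊917/2⌋ × 648 = 458 × 648 mm
C3: ⌊648/2⌋ × 458 = 324 × 458 mm
C4: ⌊458/2⌋ × 324 = 229 × 324 mm

229 × 324 mm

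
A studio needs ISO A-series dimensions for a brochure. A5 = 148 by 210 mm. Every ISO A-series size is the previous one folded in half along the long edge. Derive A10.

26 × 37 mm

A6: ⌊210/2⌋ × 148 = 105 × 148 mm
A7: ⌊148/2⌋ × 105 = 74 × 105 mm
A8: ⌊105/2⌋ × 74 = 52 × 74 mm
A9: ⌊74/2⌋ × 52 = 37 × 52 mm
A10: ⌊52/2⌋ × 37 = 26 × 37 mm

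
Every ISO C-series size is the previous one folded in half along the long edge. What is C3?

324 × 458 mm

C0 = 917 × 1297 mm (C0 is the geometric mean of A0 and B0, aspect 1:√2).
C1: ⌊1297/2⌋ × 917 = 648 × 917 mm
C2: ⌊917/2⌋ × 648 = 458 × 648 mm
C3: ⌊648/2⌋ × 458 = 324 × 458 mm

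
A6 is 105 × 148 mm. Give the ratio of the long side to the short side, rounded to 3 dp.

148 / 105 = 1.410
ISO 216 targets √2 ≈ 1.414; the -0.005 deviation is from mm rounding.

1.410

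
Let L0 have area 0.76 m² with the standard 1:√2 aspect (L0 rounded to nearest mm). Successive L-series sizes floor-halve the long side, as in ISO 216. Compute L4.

183 × 259 mm

Let L0's short side be w mm. w · w√2 = 0.76 m² = 760,000 mm², so w ≈ 733.1 mm and w√2 ≈ 1036.7 mm → L0 = 733 × 1037 mm.
L1: ⌊1037/2⌋ × 733 = 518 × 733 mm
L2: ⌊733/2⌋ × 518 = 366 × 518 mm
L3: ⌊518/2⌋ × 366 = 259 × 366 mm
L4: ⌊366/2⌋ × 259 = 183 × 259 mm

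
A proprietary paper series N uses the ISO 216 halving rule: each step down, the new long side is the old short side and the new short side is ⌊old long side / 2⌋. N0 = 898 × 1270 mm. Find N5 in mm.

N1: ⌊1270/2⌋ × 898 = 635 × 898 mm
N2: ⌊898/2⌋ × 635 = 449 × 635 mm
N3: ⌊635/2⌋ × 449 = 317 × 449 mm
N4: ⌊449/2⌋ × 317 = 224 × 317 mm
N5: ⌊317/2⌋ × 224 = 158 × 224 mm

158 × 224 mm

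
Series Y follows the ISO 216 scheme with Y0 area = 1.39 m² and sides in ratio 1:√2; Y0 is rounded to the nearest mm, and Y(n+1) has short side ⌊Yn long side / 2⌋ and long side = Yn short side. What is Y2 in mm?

Let Y0's short side be w mm. w · w√2 = 1.39 m² = 1,390,000 mm², so w ≈ 991.4 mm and w√2 ≈ 1402.1 mm → Y0 = 991 × 1402 mm.
Y1: ⌊1402/2⌋ × 991 = 701 × 991 mm
Y2: ⌊991/2⌋ × 701 = 495 × 701 mm

495 × 701 mm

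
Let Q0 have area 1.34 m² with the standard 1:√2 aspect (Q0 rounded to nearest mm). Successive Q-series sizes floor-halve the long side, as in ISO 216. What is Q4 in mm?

Let Q0's short side be w mm. w · w√2 = 1.34 m² = 1,340,000 mm², so w ≈ 973.4 mm and w√2 ≈ 1376.6 mm → Q0 = 973 × 1377 mm.
Q1: ⌊1377/2⌋ × 973 = 688 × 973 mm
Q2: ⌊973/2⌋ × 688 = 486 × 688 mm
Q3: ⌊688/2⌋ × 486 = 344 × 486 mm
Q4: ⌊486/2⌋ × 344 = 243 × 344 mm

243 × 344 mm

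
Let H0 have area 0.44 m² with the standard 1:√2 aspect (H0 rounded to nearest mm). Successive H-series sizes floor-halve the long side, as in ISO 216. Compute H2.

Let H0's short side be w mm. w · w√2 = 0.44 m² = 440,000 mm², so w ≈ 557.8 mm and w√2 ≈ 788.8 mm → H0 = 558 × 789 mm.
H1: ⌊789/2⌋ × 558 = 394 × 558 mm
H2: ⌊558/2⌋ × 394 = 279 × 394 mm

279 × 394 mm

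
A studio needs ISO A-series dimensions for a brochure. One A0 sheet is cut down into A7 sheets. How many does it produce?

A0 = 841 × 1189 mm; A7 = 74 × 105 mm.
Each halving step doubles the count; 7 steps from A0 to A7.
2^7 = 128.

128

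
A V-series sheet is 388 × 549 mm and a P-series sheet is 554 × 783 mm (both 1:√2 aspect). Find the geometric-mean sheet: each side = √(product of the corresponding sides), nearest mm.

464 × 656 mm

Short side: √(388 · 554) = √214952 ≈ 463.6 → 464 mm
Long side: √(549 · 783) = √429867 ≈ 655.6 → 656 mm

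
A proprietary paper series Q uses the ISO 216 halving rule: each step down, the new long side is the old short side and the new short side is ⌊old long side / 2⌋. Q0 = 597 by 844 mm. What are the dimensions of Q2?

Q1: ⌊844/2⌋ × 597 = 422 × 597 mm
Q2: ⌊597/2⌋ × 422 = 298 × 422 mm

298 × 422 mm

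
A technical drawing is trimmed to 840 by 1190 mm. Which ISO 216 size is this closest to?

Aspect ratio 1190/840 ≈ 1.417 — close to the ISO √2 ≈ 1.414.
In the A-series (A0 area = 1 m²): A0 = 841 × 1189 mm.
Off by 2 mm total — nearest standard size.

A0 (841 × 1189 mm)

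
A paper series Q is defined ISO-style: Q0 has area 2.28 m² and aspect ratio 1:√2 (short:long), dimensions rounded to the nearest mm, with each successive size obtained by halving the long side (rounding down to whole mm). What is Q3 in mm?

Let Q0's short side be w mm. w · w√2 = 2.28 m² = 2,280,000 mm², so w ≈ 1269.7 mm and w√2 ≈ 1795.7 mm → Q0 = 1270 × 1796 mm.
Q1: ⌊1796/2⌋ × 1270 = 898 × 1270 mm
Q2: ⌊1270/2⌋ × 898 = 635 × 898 mm
Q3: ⌊898/2⌋ × 635 = 449 × 635 mm

449 × 635 mm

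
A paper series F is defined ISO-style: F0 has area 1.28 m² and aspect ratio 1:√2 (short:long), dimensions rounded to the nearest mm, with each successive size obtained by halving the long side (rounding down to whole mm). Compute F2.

475 × 672 mm

Let F0's short side be w mm. w · w√2 = 1.28 m² = 1,280,000 mm², so w ≈ 951.4 mm and w√2 ≈ 1345.4 mm → F0 = 951 × 1345 mm.
F1: ⌊1345/2⌋ × 951 = 672 × 951 mm
F2: ⌊951/2⌋ × 672 = 475 × 672 mm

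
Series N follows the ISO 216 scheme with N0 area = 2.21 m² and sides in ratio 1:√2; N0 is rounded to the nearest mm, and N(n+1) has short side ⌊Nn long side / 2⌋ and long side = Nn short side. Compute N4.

312 × 442 mm

Let N0's short side be w mm. w · w√2 = 2.21 m² = 2,210,000 mm², so w ≈ 1250.1 mm and w√2 ≈ 1767.9 mm → N0 = 1250 × 1768 mm.
N1: ⌊1768/2⌋ × 1250 = 884 × 1250 mm
N2: ⌊1250/2⌋ × 884 = 625 × 884 mm
N3: ⌊884/2⌋ × 625 = 442 × 625 mm
N4: ⌊625/2⌋ × 442 = 312 × 442 mm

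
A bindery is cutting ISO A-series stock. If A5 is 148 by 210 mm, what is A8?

52 × 74 mm

A6: ⌊210/2⌋ × 148 = 105 × 148 mm
A7: ⌊148/2⌋ × 105 = 74 × 105 mm
A8: ⌊105/2⌋ × 74 = 52 × 74 mm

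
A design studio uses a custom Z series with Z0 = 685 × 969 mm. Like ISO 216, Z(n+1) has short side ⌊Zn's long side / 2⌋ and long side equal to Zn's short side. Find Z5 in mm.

121 × 171 mm

Z1: ⌊969/2⌋ × 685 = 484 × 685 mm
Z2: ⌊685/2⌋ × 484 = 342 × 484 mm
Z3: ⌊484/2⌋ × 342 = 242 × 342 mm
Z4: ⌊342/2⌋ × 242 = 171 × 242 mm
Z5: ⌊242/2⌋ × 171 = 121 × 171 mm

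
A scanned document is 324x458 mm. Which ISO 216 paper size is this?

Aspect ratio 458/324 ≈ 1.414 — close to the ISO √2 ≈ 1.414.
In the C-series (envelope sizes, between A and B): C3 = 324 × 458 mm.

C3 (324 × 458 mm)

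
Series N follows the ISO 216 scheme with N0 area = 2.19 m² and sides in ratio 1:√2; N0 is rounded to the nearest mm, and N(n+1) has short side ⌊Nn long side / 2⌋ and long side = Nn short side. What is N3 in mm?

440 × 622 mm

Let N0's short side be w mm. w · w√2 = 2.19 m² = 2,190,000 mm², so w ≈ 1244.4 mm and w√2 ≈ 1759.9 mm → N0 = 1244 × 1760 mm.
N1: ⌊1760/2⌋ × 1244 = 880 × 1244 mm
N2: ⌊1244/2⌋ × 880 = 622 × 880 mm
N3: ⌊880/2⌋ × 622 = 440 × 622 mm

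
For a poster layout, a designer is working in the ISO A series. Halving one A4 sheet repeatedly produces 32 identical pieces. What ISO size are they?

32 = 2^5, so 5 halving steps.
A4 → A5 → … → A9 after 5 steps.

A9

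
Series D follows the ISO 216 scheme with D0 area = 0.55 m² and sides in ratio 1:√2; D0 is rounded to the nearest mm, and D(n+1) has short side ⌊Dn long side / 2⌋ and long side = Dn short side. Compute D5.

Let D0's short side be w mm. w · w√2 = 0.55 m² = 550,000 mm², so w ≈ 623.6 mm and w√2 ≈ 881.9 mm → D0 = 624 × 882 mm.
D1: ⌊882/2⌋ × 624 = 441 × 624 mm
D2: ⌊624/2⌋ × 441 = 312 × 441 mm
D3: ⌊441/2⌋ × 312 = 220 × 312 mm
D4: ⌊312/2⌋ × 220 = 156 × 220 mm
D5: ⌊220/2⌋ × 156 = 110 × 156 mm

110 × 156 mm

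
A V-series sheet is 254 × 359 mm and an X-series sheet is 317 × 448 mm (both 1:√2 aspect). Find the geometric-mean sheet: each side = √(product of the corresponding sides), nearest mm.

Short side: √(254 · 317) = √80518 ≈ 283.8 → 284 mm
Long side: √(359 · 448) = √160832 ≈ 401.0 → 401 mm

284 × 401 mm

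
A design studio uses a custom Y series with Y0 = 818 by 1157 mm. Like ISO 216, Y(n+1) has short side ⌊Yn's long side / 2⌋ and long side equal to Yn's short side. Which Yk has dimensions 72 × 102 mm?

Y7

Y0: 818 × 1157 mm
Y1: 578 × 818 mm
Y2: 409 × 578 mm
Y3: 289 × 409 mm
Y4: 204 × 289 mm
Y5: 144 × 204 mm
Y6: 102 × 144 mm
Y7: 72 × 102 mm
Y8: 51 × 72 mm
→ matches Y7.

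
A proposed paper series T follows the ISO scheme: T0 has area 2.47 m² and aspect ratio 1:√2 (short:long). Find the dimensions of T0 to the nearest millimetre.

1322 × 1869 mm

Let the short side be w mm. Then w · w√2 = 2.47 m² = 2,470,000 mm².
w² = 2,470,000/√2, so w ≈ 1321.6 mm; long side = w√2 ≈ 1869.0 mm.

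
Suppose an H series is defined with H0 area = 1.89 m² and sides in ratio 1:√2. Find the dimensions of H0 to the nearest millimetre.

Let the short side be w mm. Then w · w√2 = 1.89 m² = 1,890,000 mm².
w² = 1,890,000/√2, so w ≈ 1156.0 mm; long side = w√2 ≈ 1634.9 mm.

1156 × 1635 mm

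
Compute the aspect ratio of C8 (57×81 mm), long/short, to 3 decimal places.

81 / 57 = 1.421
ISO 216 targets √2 ≈ 1.414; the +0.007 deviation is from mm rounding.

1.421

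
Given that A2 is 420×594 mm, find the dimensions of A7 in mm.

74 × 105 mm

A3: ⌊594/2⌋ × 420 = 297 × 420 mm
A4: ⌊420/2⌋ × 297 = 210 × 297 mm
A5: ⌊297/2⌋ × 210 = 148 × 210 mm
A6: ⌊210/2⌋ × 148 = 105 × 148 mm
A7: ⌊148/2⌋ × 105 = 74 × 105 mm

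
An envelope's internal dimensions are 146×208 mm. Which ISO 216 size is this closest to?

A5 (148 × 210 mm)

Aspect ratio 208/146 ≈ 1.425 — close to the ISO √2 ≈ 1.414.
In the A-series (A0 area = 1 m²): A5 = 148 × 210 mm.
Off by 4 mm total — nearest standard size.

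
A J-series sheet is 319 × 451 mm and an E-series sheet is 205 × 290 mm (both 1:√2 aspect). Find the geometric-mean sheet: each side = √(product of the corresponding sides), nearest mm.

256 × 362 mm

Short side: √(319 · 205) = √65395 ≈ 255.7 → 256 mm
Long side: √(451 · 290) = √130790 ≈ 361.6 → 362 mm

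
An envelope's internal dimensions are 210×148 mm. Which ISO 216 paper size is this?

Aspect ratio 210/148 ≈ 1.419 — close to the ISO √2 ≈ 1.414.
In the A-series (A0 area = 1 m²): A5 = 148 × 210 mm.

A5 (148 × 210 mm)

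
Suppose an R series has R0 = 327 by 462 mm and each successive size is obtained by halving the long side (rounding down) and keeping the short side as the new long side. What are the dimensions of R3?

115 × 163 mm

R1: ⌊462/2⌋ × 327 = 231 × 327 mm
R2: ⌊327/2⌋ × 231 = 163 × 231 mm
R3: ⌊231/2⌋ × 163 = 115 × 163 mm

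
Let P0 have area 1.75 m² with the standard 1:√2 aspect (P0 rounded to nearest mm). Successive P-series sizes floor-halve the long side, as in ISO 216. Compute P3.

Let P0's short side be w mm. w · w√2 = 1.75 m² = 1,750,000 mm², so w ≈ 1112.4 mm and w√2 ≈ 1573.2 mm → P0 = 1112 × 1573 mm.
P1: ⌊1573/2⌋ × 1112 = 786 × 1112 mm
P2: ⌊1112/2⌋ × 786 = 556 × 786 mm
P3: ⌊786/2⌋ × 556 = 393 × 556 mm

393 × 556 mm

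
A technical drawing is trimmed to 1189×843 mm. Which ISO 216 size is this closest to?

Aspect ratio 1189/843 ≈ 1.410 — close to the ISO √2 ≈ 1.414.
In the A-series (A0 area = 1 m²): A0 = 841 × 1189 mm.
Off by 2 mm total — nearest standard size.

A0 (841 × 1189 mm)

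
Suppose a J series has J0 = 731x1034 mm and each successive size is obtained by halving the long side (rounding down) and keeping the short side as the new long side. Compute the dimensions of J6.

91 × 129 mm

J1 = 517 × 731 mm (from J0 by 1 halving).
J2: ⌊731/2⌋ × 517 = 365 × 517 mm
J3: ⌊517/2⌋ × 365 = 258 × 365 mm
J4: ⌊365/2⌋ × 258 = 182 × 258 mm
J5: ⌊258/2⌋ × 182 = 129 × 182 mm
J6: ⌊182/2⌋ × 129 = 91 × 129 mm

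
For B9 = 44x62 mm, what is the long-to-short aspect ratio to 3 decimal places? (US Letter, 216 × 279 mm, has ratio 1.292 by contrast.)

1.409

62 / 44 = 1.409
ISO 216 targets √2 ≈ 1.414; the -0.005 deviation is from mm rounding.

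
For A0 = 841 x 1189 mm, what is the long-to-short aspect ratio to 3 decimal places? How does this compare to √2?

1.414

1189 / 841 = 1.414
Matches √2 ≈ 1.414 — the ISO 216 defining ratio.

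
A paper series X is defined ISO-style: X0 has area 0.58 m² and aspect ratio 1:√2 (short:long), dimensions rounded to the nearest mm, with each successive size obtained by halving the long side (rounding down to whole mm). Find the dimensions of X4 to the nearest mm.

Let X0's short side be w mm. w · w√2 = 0.58 m² = 580,000 mm², so w ≈ 640.4 mm and w√2 ≈ 905.7 mm → X0 = 640 × 906 mm.
X1: ⌊906/2⌋ × 640 = 453 × 640 mm
X2: ⌊640/2⌋ × 453 = 320 × 453 mm
X3: ⌊453/2⌋ × 320 = 226 × 320 mm
X4: ⌊320/2⌋ × 226 = 160 × 226 mm

160 × 226 mm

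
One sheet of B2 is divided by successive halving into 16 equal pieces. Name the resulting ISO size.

16 = 2^4, so 4 halving steps.
B2 → B3 → … → B6 after 4 steps.

B6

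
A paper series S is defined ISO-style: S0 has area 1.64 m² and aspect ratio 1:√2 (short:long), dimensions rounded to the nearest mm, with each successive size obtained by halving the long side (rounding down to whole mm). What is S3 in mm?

Let S0's short side be w mm. w · w√2 = 1.64 m² = 1,640,000 mm², so w ≈ 1076.9 mm and w√2 ≈ 1522.9 mm → S0 = 1077 × 1523 mm.
S1: ⌊1523/2⌋ × 1077 = 761 × 1077 mm
S2: ⌊1077/2⌋ × 761 = 538 × 761 mm
S3: ⌊761/2⌋ × 538 = 380 × 538 mm

380 × 538 mm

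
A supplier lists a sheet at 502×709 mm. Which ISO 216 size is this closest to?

Aspect ratio 709/502 ≈ 1.412 — close to the ISO √2 ≈ 1.414.
In the B-series (B0 = 1000 × 1414 mm): B2 = 500 × 707 mm.
Off by 4 mm total — nearest standard size.

B2 (500 × 707 mm)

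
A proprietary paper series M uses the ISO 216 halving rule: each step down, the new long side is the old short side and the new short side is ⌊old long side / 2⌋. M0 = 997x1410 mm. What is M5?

176 × 249 mm

M1 = 705 × 997 mm (from M0 by 1 halving).
M2: ⌊997/2⌋ × 705 = 498 × 705 mm
M3: ⌊705/2⌋ × 498 = 352 × 498 mm
M4: ⌊498/2⌋ × 352 = 249 × 352 mm
M5: ⌊352/2⌋ × 249 = 176 × 249 mm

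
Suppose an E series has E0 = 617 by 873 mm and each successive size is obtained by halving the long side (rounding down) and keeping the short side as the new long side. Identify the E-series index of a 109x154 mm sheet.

E5

E0: 617 × 873 mm
E1: 436 × 617 mm
E2: 308 × 436 mm
E3: 218 × 308 mm
E4: 154 × 218 mm
E5: 109 × 154 mm
E6: 77 × 109 mm
→ matches E5.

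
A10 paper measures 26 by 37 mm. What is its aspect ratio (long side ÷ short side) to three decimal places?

1.423

37 / 26 = 1.423
ISO 216 targets √2 ≈ 1.414; the +0.009 deviation is from mm rounding.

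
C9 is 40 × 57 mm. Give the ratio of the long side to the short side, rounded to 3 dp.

1.425

57 / 40 = 1.425
ISO 216 targets √2 ≈ 1.414; the +0.011 deviation is from mm rounding.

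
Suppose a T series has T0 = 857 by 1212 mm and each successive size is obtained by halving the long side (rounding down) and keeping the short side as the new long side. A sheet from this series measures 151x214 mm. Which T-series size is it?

T5

T0: 857 × 1212 mm
T1: 606 × 857 mm
T2: 428 × 606 mm
T3: 303 × 428 mm
T4: 214 × 303 mm
T5: 151 × 214 mm
T6: 107 × 151 mm
→ matches T5.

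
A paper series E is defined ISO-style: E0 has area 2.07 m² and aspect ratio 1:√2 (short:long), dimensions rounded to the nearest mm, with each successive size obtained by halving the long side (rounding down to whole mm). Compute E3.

Let E0's short side be w mm. w · w√2 = 2.07 m² = 2,070,000 mm², so w ≈ 1209.8 mm and w√2 ≈ 1711.0 mm → E0 = 1210 × 1711 mm.
E1: ⌊1711/2⌋ × 1210 = 855 × 1210 mm
E2: ⌊1210/2⌋ × 855 = 605 × 855 mm
E3: ⌊855/2⌋ × 605 = 427 × 605 mm

427 × 605 mm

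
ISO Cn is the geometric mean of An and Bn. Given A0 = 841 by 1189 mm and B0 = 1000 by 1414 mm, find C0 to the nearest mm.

917 × 1297 mm

Short side: √(841 · 1000) = √841000 ≈ 917.1 → 917 mm
Long side: √(1189 · 1414) = √1681246 ≈ 1296.6 → 1297 mm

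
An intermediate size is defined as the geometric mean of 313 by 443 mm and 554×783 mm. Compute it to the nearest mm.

Short side: √(313 · 554) = √173402 ≈ 416.4 → 416 mm
Long side: √(443 · 783) = √346869 ≈ 589.0 → 589 mm

416 × 589 mm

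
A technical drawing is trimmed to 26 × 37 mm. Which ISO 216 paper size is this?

Aspect ratio 37/26 ≈ 1.423 — close to the ISO √2 ≈ 1.414.
In the A-series (A0 area = 1 m²): A10 = 26 × 37 mm.

A10 (26 × 37 mm)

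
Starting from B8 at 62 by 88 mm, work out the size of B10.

B9: ⌊88/2⌋ × 62 = 44 × 62 mm
B10: ⌊62/2⌋ × 44 = 31 × 44 mm

31 × 44 mm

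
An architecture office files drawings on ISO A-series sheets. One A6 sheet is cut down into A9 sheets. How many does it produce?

Each ISO step halves the sheet: 1 × A6 → 2 × A7 → 4 × A8 → 8 × A9
From A6 to A9 is 3 halving steps: 2^3 = 8.

8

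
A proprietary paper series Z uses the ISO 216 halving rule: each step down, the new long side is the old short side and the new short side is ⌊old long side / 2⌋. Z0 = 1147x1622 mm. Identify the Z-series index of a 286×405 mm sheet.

Z0: 1147 × 1622 mm
Z1: 811 × 1147 mm
Z2: 573 × 811 mm
Z3: 405 × 573 mm
Z4: 286 × 405 mm
Z5: 202 × 286 mm
→ matches Z4.

Z4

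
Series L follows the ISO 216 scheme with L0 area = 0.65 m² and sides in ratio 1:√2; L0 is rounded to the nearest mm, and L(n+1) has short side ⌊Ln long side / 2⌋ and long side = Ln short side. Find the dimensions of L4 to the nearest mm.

Let L0's short side be w mm. w · w√2 = 0.65 m² = 650,000 mm², so w ≈ 678.0 mm and w√2 ≈ 958.8 mm → L0 = 678 × 959 mm.
L1: ⌊959/2⌋ × 678 = 479 × 678 mm
L2: ⌊678/2⌋ × 479 = 339 × 479 mm
L3: ⌊479/2⌋ × 339 = 239 × 339 mm
L4: ⌊339/2⌋ × 239 = 169 × 239 mm

169 × 239 mm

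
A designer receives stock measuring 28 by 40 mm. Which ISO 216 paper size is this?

C10 (28 × 40 mm)

Aspect ratio 40/28 ≈ 1.429 — close to the ISO √2 ≈ 1.414.
In the C-series (envelope sizes, between A and B): C10 = 28 × 40 mm.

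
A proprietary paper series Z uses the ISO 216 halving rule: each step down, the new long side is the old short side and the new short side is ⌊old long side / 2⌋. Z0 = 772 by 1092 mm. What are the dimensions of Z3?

Z1: ⌊1092/2⌋ × 772 = 546 × 772 mm
Z2: ⌊772/2⌋ × 546 = 386 × 546 mm
Z3: ⌊546/2⌋ × 386 = 273 × 386 mm

273 × 386 mm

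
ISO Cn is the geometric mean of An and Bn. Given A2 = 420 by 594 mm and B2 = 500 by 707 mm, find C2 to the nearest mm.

Short side: √(420 · 500) = √210000 ≈ 458.3 → 458 mm
Long side: √(594 · 707) = √419958 ≈ 648.0 → 648 mm

458 × 648 mm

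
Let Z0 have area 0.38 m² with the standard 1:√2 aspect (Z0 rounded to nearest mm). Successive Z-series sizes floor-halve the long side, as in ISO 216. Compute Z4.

Let Z0's short side be w mm. w · w√2 = 0.38 m² = 380,000 mm², so w ≈ 518.4 mm and w√2 ≈ 733.1 mm → Z0 = 518 × 733 mm.
Z1: ⌊733/2⌋ × 518 = 366 × 518 mm
Z2: ⌊518/2⌋ × 366 = 259 × 366 mm
Z3: ⌊366/2⌋ × 259 = 183 × 259 mm
Z4: ⌊259/2⌋ × 183 = 129 × 183 mm

129 × 183 mm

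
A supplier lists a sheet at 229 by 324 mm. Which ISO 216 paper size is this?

Aspect ratio 324/229 ≈ 1.415 — close to the ISO √2 ≈ 1.414.
In the C-series (envelope sizes, between A and B): C4 = 229 × 324 mm.

C4 (229 × 324 mm)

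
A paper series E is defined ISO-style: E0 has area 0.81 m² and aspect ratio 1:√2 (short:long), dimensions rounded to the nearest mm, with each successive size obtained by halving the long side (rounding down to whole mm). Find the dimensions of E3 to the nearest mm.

Let E0's short side be w mm. w · w√2 = 0.81 m² = 810,000 mm², so w ≈ 756.8 mm and w√2 ≈ 1070.3 mm → E0 = 757 × 1070 mm.
E1: ⌊1070/2⌋ × 757 = 535 × 757 mm
E2: ⌊757/2⌋ × 535 = 378 × 535 mm
E3: ⌊535/2⌋ × 378 = 267 × 378 mm

267 × 378 mm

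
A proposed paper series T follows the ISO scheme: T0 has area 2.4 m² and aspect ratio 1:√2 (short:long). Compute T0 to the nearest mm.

1303 × 1842 mm

Let the short side be w mm. Then w · w√2 = 2.4 m² = 2,400,000 mm².
w² = 2,400,000/√2, so w ≈ 1302.7 mm; long side = w√2 ≈ 1842.3 mm.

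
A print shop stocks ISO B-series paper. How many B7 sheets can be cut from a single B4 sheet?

B4 = 250 × 353 mm; B7 = 88 × 125 mm.
Each halving step doubles the count; 3 steps from B4 to B7.
2^3 = 8.

8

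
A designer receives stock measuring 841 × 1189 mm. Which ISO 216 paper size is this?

A0 (841 × 1189 mm)

Aspect ratio 1189/841 ≈ 1.414 — close to the ISO √2 ≈ 1.414.
In the A-series (A0 area = 1 m²): A0 = 841 × 1189 mm.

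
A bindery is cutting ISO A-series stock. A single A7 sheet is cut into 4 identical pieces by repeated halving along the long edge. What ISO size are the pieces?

4 = 2^2, so 2 halving steps.
A7 → A8 → … → A9 after 2 steps.

A9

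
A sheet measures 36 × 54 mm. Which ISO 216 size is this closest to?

Aspect ratio 54/36 ≈ 1.500 (ISO target is √2 ≈ 1.414).
In the A-series (A0 area = 1 m²): A9 = 37 × 52 mm.
Off by 3 mm total — nearest standard size.

A9 (37 × 52 mm)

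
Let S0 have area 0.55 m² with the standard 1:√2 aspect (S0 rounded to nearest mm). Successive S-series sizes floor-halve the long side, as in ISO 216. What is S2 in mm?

Let S0's short side be w mm. w · w√2 = 0.55 m² = 550,000 mm², so w ≈ 623.6 mm and w√2 ≈ 881.9 mm → S0 = 624 × 882 mm.
S1: ⌊882/2⌋ × 624 = 441 × 624 mm
S2: ⌊624/2⌋ × 441 = 312 × 441 mm

312 × 441 mm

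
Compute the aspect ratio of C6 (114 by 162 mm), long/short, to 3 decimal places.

162 / 114 = 1.421
ISO 216 targets √2 ≈ 1.414; the +0.007 deviation is from mm rounding.

1.421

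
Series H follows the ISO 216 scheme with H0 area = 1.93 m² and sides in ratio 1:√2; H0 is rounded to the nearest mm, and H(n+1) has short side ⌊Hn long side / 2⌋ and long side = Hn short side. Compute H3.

413 × 584 mm

Let H0's short side be w mm. w · w√2 = 1.93 m² = 1,930,000 mm², so w ≈ 1168.2 mm and w√2 ≈ 1652.1 mm → H0 = 1168 × 1652 mm.
H1: ⌊1652/2⌋ × 1168 = 826 × 1168 mm
H2: ⌊1168/2⌋ × 826 = 584 × 826 mm
H3: ⌊826/2⌋ × 584 = 413 × 584 mm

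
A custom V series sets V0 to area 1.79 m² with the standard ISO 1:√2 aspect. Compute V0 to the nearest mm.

Let the short side be w mm. Then w · w√2 = 1.79 m² = 1,790,000 mm².
w² = 1,790,000/√2, so w ≈ 1125.0 mm; long side = w√2 ≈ 1591.1 mm.

1125 × 1591 mm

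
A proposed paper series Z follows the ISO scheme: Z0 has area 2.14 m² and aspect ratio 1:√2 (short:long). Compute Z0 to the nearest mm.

Let the short side be w mm. Then w · w√2 = 2.14 m² = 2,140,000 mm².
w² = 2,140,000/√2, so w ≈ 1230.1 mm; long side = w√2 ≈ 1739.7 mm.

1230 × 1740 mm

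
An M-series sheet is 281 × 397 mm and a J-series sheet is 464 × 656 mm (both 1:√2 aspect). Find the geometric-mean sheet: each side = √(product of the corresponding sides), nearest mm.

361 × 510 mm

Short side: √(281 · 464) = √130384 ≈ 361.1 → 361 mm
Long side: √(397 · 656) = √260432 ≈ 510.3 → 510 mm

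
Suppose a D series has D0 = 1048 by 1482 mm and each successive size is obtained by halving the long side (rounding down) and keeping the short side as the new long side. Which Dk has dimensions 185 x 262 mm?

D0: 1048 × 1482 mm
D1: 741 × 1048 mm
D2: 524 × 741 mm
D3: 370 × 524 mm
D4: 262 × 370 mm
D5: 185 × 262 mm
D6: 131 × 185 mm
→ matches D5.

D5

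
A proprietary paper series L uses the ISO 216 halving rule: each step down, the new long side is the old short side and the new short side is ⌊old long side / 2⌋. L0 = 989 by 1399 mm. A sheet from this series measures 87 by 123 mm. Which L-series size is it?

L0: 989 × 1399 mm
L1: 699 × 989 mm
L2: 494 × 699 mm
L3: 349 × 494 mm
L4: 247 × 349 mm
L5: 174 × 247 mm
L6: 123 × 174 mm
L7: 87 × 123 mm
L8: 61 × 87 mm
→ matches L7.

L7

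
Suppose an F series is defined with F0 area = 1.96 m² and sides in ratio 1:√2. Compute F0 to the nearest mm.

1177 × 1665 mm

Let the short side be w mm. Then w · w√2 = 1.96 m² = 1,960,000 mm².
w² = 1,960,000/√2, so w ≈ 1177.3 mm; long side = w√2 ≈ 1664.9 mm.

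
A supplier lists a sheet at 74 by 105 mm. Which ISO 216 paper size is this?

A7 (74 × 105 mm)

Aspect ratio 105/74 ≈ 1.419 — close to the ISO √2 ≈ 1.414.
In the A-series (A0 area = 1 m²): A7 = 74 × 105 mm.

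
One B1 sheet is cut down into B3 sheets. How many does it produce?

Each ISO step halves the sheet: 1 × B1 → 2 × B2 → 4 × B3
From B1 to B3 is 2 halving steps: 2^2 = 4.

4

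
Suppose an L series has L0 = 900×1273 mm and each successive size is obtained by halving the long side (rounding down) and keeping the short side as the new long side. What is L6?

112 × 159 mm

L1: ⌊1273/2⌋ × 900 = 636 × 900 mm
L2: ⌊900/2⌋ × 636 = 450 × 636 mm
L3: ⌊636/2⌋ × 450 = 318 × 450 mm
L4: ⌊450/2⌋ × 318 = 225 × 318 mm
L5: ⌊318/2⌋ × 225 = 159 × 225 mm
L6: ⌊225/2⌋ × 159 = 112 × 159 mm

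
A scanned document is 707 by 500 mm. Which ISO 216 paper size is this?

Aspect ratio 707/500 ≈ 1.414 — close to the ISO √2 ≈ 1.414.
In the B-series (B0 = 1000 × 1414 mm): B2 = 500 × 707 mm.

B2 (500 × 707 mm)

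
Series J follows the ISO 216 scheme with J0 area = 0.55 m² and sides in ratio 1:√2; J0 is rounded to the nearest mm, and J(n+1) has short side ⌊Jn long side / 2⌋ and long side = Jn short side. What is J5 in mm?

Let J0's short side be w mm. w · w√2 = 0.55 m² = 550,000 mm², so w ≈ 623.6 mm and w√2 ≈ 881.9 mm → J0 = 624 × 882 mm.
J1: ⌊882/2⌋ × 624 = 441 × 624 mm
J2: ⌊624/2⌋ × 441 = 312 × 441 mm
J3: ⌊441/2⌋ × 312 = 220 × 312 mm
J4: ⌊312/2⌋ × 220 = 156 × 220 mm
J5: ⌊220/2⌋ × 156 = 110 × 156 mm

110 × 156 mm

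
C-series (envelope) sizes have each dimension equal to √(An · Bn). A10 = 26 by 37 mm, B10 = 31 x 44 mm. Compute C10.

28 × 40 mm

Short side: √(26 · 31) = √806 ≈ 28.4 → 28 mm
Long side: √(37 · 44) = √1628 ≈ 40.3 → 40 mm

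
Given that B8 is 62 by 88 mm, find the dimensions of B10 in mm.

B9: ⌊88/2⌋ × 62 = 44 × 62 mm
B10: ⌊62/2⌋ × 44 = 31 × 44 mm

31 × 44 mm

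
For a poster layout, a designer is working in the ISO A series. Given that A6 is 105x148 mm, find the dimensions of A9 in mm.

A7: ⌊148/2⌋ × 105 = 74 × 105 mm
A8: ⌊105/2⌋ × 74 = 52 × 74 mm
A9: ⌊74/2⌋ × 52 = 37 × 52 mm

37 × 52 mm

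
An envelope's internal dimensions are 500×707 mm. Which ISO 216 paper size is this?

Aspect ratio 707/500 ≈ 1.414 — close to the ISO √2 ≈ 1.414.
In the B-series (B0 = 1000 × 1414 mm): B2 = 500 × 707 mm.

B2 (500 × 707 mm)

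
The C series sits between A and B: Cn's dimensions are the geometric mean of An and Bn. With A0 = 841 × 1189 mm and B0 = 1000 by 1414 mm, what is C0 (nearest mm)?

917 × 1297 mm

Short side: √(841 · 1000) = √841000 ≈ 917.1 → 917 mm
Long side: √(1189 · 1414) = √1681246 ≈ 1296.6 → 1297 mm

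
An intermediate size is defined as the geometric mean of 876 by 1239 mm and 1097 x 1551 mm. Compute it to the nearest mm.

980 × 1386 mm

Short side: √(876 · 1097) = √960972 ≈ 980.3 → 980 mm
Long side: √(1239 · 1551) = √1921689 ≈ 1386.2 → 1386 mm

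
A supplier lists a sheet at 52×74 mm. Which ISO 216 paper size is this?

A8 (52 × 74 mm)

Aspect ratio 74/52 ≈ 1.423 — close to the ISO √2 ≈ 1.414.
In the A-series (A0 area = 1 m²): A8 = 52 × 74 mm.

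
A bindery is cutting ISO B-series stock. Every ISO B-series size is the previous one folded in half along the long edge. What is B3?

353 × 500 mm

B0 = 1000 × 1414 mm (B0 has a 1000 mm short side, aspect 1:√2).
B1: ⌊1414/2⌋ × 1000 = 707 × 1000 mm
B2: ⌊1000/2⌋ × 707 = 500 × 707 mm
B3: ⌊707/2⌋ × 500 = 353 × 500 mm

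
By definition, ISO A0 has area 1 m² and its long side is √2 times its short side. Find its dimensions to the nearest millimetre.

Let the short side be w mm. Then the long side is w√2 and w · w√2 = 10⁶ mm².
w² = 10⁶/√2, so w = 1000 / 2^(1/4) ≈ 840.9 mm; long side = 1000 · 2^(1/4) ≈ 1189.2 mm.

841 × 1189 mm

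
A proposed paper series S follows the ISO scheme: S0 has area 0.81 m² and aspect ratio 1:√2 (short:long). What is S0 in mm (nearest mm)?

757 × 1070 mm

Let the short side be w mm. Then w · w√2 = 0.81 m² = 810,000 mm².
w² = 810,000/√2, so w ≈ 756.8 mm; long side = w√2 ≈ 1070.3 mm.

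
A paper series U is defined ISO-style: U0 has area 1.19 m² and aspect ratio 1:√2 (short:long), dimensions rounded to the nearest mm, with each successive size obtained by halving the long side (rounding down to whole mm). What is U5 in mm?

Let U0's short side be w mm. w · w√2 = 1.19 m² = 1,190,000 mm², so w ≈ 917.3 mm and w√2 ≈ 1297.3 mm → U0 = 917 × 1297 mm.
U1: ⌊1297/2⌋ × 917 = 648 × 917 mm
U2: ⌊917/2⌋ × 648 = 458 × 648 mm
U3: ⌊648/2⌋ × 458 = 324 × 458 mm
U4: ⌊458/2⌋ × 324 = 229 × 324 mm
U5: ⌊324/2⌋ × 229 = 162 × 229 mm

162 × 229 mm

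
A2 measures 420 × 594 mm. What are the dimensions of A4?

210 × 297 mm

A3: ⌊594/2⌋ × 420 = 297 × 420 mm
A4: ⌊420/2⌋ × 297 = 210 × 297 mm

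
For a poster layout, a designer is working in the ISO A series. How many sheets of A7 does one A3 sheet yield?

A3 = 297 × 420 mm; A7 = 74 × 105 mm.
Each halving step doubles the count; 4 steps from A3 to A7.
2^4 = 16.

16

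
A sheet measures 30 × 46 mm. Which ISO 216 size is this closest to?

B10 (31 × 44 mm)

Aspect ratio 46/30 ≈ 1.533 (ISO target is √2 ≈ 1.414).
In the B-series (B0 = 1000 × 1414 mm): B10 = 31 × 44 mm.
Off by 3 mm total — nearest standard size.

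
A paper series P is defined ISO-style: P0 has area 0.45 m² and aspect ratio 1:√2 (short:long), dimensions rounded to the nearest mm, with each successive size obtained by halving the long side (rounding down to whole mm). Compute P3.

199 × 282 mm

Let P0's short side be w mm. w · w√2 = 0.45 m² = 450,000 mm², so w ≈ 564.1 mm and w√2 ≈ 797.7 mm → P0 = 564 × 798 mm.
P1: ⌊798/2⌋ × 564 = 399 × 564 mm
P2: ⌊564/2⌋ × 399 = 282 × 399 mm
P3: ⌊399/2⌋ × 282 = 199 × 282 mm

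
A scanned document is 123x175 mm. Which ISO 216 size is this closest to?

Aspect ratio 175/123 ≈ 1.423 — close to the ISO √2 ≈ 1.414.
In the B-series (B0 = 1000 × 1414 mm): B6 = 125 × 176 mm.
Off by 3 mm total — nearest standard size.

B6 (125 × 176 mm)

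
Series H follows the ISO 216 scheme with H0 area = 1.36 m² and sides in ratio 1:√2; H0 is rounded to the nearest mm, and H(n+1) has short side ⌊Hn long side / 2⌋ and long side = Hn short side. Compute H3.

346 × 490 mm

Let H0's short side be w mm. w · w√2 = 1.36 m² = 1,360,000 mm², so w ≈ 980.6 mm and w√2 ≈ 1386.8 mm → H0 = 981 × 1387 mm.
H1: ⌊1387/2⌋ × 981 = 693 × 981 mm
H2: ⌊981/2⌋ × 693 = 490 × 693 mm
H3: ⌊693/2⌋ × 490 = 346 × 490 mm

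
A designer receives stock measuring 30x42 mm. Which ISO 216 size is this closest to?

B10 (31 × 44 mm)

Aspect ratio 42/30 ≈ 1.400 — close to the ISO √2 ≈ 1.414.
In the B-series (B0 = 1000 × 1414 mm): B10 = 31 × 44 mm.
Off by 3 mm total — nearest standard size.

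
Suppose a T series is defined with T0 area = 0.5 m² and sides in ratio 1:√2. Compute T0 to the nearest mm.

Let the short side be w mm. Then w · w√2 = 0.5 m² = 500,000 mm².
w² = 500,000/√2, so w ≈ 594.6 mm; long side = w√2 ≈ 840.9 mm.

595 × 841 mm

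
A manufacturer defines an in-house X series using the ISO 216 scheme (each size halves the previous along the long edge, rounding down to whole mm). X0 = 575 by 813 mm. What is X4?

143 × 203 mm

X1: ⌊813/2⌋ × 575 = 406 × 575 mm
X2: ⌊575/2⌋ × 406 = 287 × 406 mm
X3: ⌊406/2⌋ × 287 = 203 × 287 mm
X4: ⌊287/2⌋ × 203 = 143 × 203 mm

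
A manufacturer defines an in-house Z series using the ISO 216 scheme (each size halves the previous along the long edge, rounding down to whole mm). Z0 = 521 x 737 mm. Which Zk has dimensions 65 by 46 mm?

Z7

Z0: 521 × 737 mm
Z1: 368 × 521 mm
Z2: 260 × 368 mm
Z3: 184 × 260 mm
Z4: 130 × 184 mm
Z5: 92 × 130 mm
Z6: 65 × 92 mm
Z7: 46 × 65 mm
Z8: 32 × 46 mm
→ matches Z7.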